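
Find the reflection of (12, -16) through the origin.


Reflection through origin: (x, y) -> (-x, -y)
(12, -16) -> (-12, 16)

(-12, 16)


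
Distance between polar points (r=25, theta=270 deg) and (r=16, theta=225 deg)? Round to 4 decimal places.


d = sqrt(r1^2 + r2^2 - 2*r1*r2*cos(t2-t1))
d = sqrt(25^2 + 16^2 - 2*25*16*cos(225-270)) = 17.7571

17.7571


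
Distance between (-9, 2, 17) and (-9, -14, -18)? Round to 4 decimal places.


d = sqrt((-9--9)^2 + (-14-2)^2 + (-18-17)^2) = 38.4838

38.4838


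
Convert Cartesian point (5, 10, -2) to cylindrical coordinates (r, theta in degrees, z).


r = sqrt(5^2 + 10^2) = 11.1803
theta = atan2(10, 5) = 63.4349 deg
z = -2

r = 11.1803, theta = 63.4349 deg, z = -2


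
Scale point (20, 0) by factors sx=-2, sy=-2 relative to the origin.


Scaling: (x*sx, y*sy) = (20*-2, 0*-2) = (-40, 0)

(-40, 0)


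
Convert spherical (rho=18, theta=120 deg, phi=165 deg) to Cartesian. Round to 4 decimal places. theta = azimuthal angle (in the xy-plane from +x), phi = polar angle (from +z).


x = 18 * sin(165) * cos(120) = -2.3294
y = 18 * sin(165) * sin(120) = 4.0346
z = 18 * cos(165) = -17.3867

(-2.3294, 4.0346, -17.3867)


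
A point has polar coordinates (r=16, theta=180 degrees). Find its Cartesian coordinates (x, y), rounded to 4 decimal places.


x = 16 * cos(180) = -16
y = 16 * sin(180) = 0

(-16, 0)


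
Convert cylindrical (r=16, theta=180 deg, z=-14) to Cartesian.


x = 16 * cos(180) = -16
y = 16 * sin(180) = 0
z = -14

(-16, 0, -14)


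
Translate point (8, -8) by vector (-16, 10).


Translation: (x+dx, y+dy) = (8+-16, -8+10) = (-8, 2)

(-8, 2)


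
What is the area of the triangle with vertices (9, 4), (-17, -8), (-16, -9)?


Area = |x1(y2-y3) + x2(y3-y1) + x3(y1-y2)| / 2
= |9*(-8--9) + -17*(-9-4) + -16*(4--8)| / 2
= 19

19


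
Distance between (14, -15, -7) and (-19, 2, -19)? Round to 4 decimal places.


d = sqrt((-19-14)^2 + (2--15)^2 + (-19--7)^2) = 39.0128

39.0128


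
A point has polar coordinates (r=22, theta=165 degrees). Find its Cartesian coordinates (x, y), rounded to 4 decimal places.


x = 22 * cos(165) = -21.2504
y = 22 * sin(165) = 5.694

(-21.2504, 5.694)


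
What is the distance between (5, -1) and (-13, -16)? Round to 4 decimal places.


d = sqrt((-13-5)^2 + (-16--1)^2) = 23.4307

23.4307


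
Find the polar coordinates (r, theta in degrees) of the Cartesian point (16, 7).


r = sqrt(16^2 + 7^2) = 17.4642
theta = atan2(7, 16) = 23.6294 degrees

r = 17.4642, theta = 23.6294 degrees


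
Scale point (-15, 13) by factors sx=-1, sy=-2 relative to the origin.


Scaling: (x*sx, y*sy) = (-15*-1, 13*-2) = (15, -26)

(15, -26)


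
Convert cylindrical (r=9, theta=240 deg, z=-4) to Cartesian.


x = 9 * cos(240) = -4.5
y = 9 * sin(240) = -7.7942
z = -4

(-4.5, -7.7942, -4)


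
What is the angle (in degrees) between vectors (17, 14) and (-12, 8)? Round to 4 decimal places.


dot = 17*-12 + 14*8 = -92
|u| = 22.0227, |v| = 14.4222
cos(angle) = -0.2897
angle = 106.8375 degrees

106.8375 degrees


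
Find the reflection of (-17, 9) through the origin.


Reflection through origin: (x, y) -> (-x, -y)
(-17, 9) -> (17, -9)

(17, -9)


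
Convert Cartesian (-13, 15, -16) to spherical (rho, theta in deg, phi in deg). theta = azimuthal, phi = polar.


rho = sqrt((-13)^2 + 15^2 + (-16)^2) = 25.4951
theta = atan2(15, -13) = 130.9144 deg
phi = acos(-16/25.4951) = 128.8712 deg

rho = 25.4951, theta = 130.9144 deg, phi = 128.8712 deg


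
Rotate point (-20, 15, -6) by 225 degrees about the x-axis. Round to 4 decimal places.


x' = -20
y' = 15*cos(225) - -6*sin(225) = -14.8492
z' = 15*sin(225) + -6*cos(225) = -6.364

(-20, -14.8492, -6.364)


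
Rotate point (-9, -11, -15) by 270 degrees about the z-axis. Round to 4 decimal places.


x' = -9*cos(270) - -11*sin(270) = -11
y' = -9*sin(270) + -11*cos(270) = 9
z' = -15

(-11, 9, -15)


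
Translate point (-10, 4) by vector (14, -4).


Translation: (x+dx, y+dy) = (-10+14, 4+-4) = (4, 0)

(4, 0)


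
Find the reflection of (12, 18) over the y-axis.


Reflection across y-axis: (x, y) -> (-x, y)
(12, 18) -> (-12, 18)

(-12, 18)


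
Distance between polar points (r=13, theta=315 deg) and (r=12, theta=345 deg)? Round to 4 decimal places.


d = sqrt(r1^2 + r2^2 - 2*r1*r2*cos(t2-t1))
d = sqrt(13^2 + 12^2 - 2*13*12*cos(345-315)) = 6.5422

6.5422


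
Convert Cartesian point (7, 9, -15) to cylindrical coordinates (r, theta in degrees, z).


r = sqrt(7^2 + 9^2) = 11.4018
theta = atan2(9, 7) = 52.125 deg
z = -15

r = 11.4018, theta = 52.125 deg, z = -15


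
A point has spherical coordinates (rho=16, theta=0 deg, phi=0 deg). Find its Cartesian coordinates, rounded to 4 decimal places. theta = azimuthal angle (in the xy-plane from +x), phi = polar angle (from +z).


x = 16 * sin(0) * cos(0) = 0
y = 16 * sin(0) * sin(0) = 0
z = 16 * cos(0) = 16

(0, 0, 16)


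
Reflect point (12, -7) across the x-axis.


Reflection across x-axis: (x, y) -> (x, -y)
(12, -7) -> (12, 7)

(12, 7)


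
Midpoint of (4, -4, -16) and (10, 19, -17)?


Midpoint = ((4+10)/2, (-4+19)/2, (-16+-17)/2) = (7, 7.5, -16.5)

(7, 7.5, -16.5)


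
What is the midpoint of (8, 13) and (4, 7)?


Midpoint = ((8+4)/2, (13+7)/2) = (6, 10)

(6, 10)


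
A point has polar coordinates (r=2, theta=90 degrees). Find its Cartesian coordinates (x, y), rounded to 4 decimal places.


x = 2 * cos(90) = 0
y = 2 * sin(90) = 2

(0, 2)


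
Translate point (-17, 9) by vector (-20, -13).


Translation: (x+dx, y+dy) = (-17+-20, 9+-13) = (-37, -4)

(-37, -4)


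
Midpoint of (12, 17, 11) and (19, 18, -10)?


Midpoint = ((12+19)/2, (17+18)/2, (11+-10)/2) = (15.5, 17.5, 0.5)

(15.5, 17.5, 0.5)


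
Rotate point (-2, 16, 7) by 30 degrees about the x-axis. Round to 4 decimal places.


x' = -2
y' = 16*cos(30) - 7*sin(30) = 10.3564
z' = 16*sin(30) + 7*cos(30) = 14.0622

(-2, 10.3564, 14.0622)


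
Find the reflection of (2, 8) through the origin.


Reflection through origin: (x, y) -> (-x, -y)
(2, 8) -> (-2, -8)

(-2, -8)


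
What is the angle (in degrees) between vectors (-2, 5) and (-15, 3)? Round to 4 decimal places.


dot = -2*-15 + 5*3 = 45
|u| = 5.3852, |v| = 15.2971
cos(angle) = 0.5463
angle = 56.8887 degrees

56.8887 degrees


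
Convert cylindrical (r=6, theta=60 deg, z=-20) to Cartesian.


x = 6 * cos(60) = 3
y = 6 * sin(60) = 5.1962
z = -20

(3, 5.1962, -20)


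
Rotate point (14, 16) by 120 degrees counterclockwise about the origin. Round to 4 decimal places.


x' = 14*cos(120) - 16*sin(120) = -20.8564
y' = 14*sin(120) + 16*cos(120) = 4.1244

(-20.8564, 4.1244)


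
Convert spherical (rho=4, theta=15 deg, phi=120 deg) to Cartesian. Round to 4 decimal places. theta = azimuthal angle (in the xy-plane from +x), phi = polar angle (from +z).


x = 4 * sin(120) * cos(15) = 3.3461
y = 4 * sin(120) * sin(15) = 0.8966
z = 4 * cos(120) = -2

(3.3461, 0.8966, -2)


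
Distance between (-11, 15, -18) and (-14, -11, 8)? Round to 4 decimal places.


d = sqrt((-14--11)^2 + (-11-15)^2 + (8--18)^2) = 36.8917

36.8917


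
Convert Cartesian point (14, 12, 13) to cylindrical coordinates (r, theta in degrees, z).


r = sqrt(14^2 + 12^2) = 18.4391
theta = atan2(12, 14) = 40.6013 deg
z = 13

r = 18.4391, theta = 40.6013 deg, z = 13


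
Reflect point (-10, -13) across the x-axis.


Reflection across x-axis: (x, y) -> (x, -y)
(-10, -13) -> (-10, 13)

(-10, 13)


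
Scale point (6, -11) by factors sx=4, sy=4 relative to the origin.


Scaling: (x*sx, y*sy) = (6*4, -11*4) = (24, -44)

(24, -44)


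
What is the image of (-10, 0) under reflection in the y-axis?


Reflection across y-axis: (x, y) -> (-x, y)
(-10, 0) -> (10, 0)

(10, 0)


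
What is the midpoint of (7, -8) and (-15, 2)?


Midpoint = ((7+-15)/2, (-8+2)/2) = (-4, -3)

(-4, -3)


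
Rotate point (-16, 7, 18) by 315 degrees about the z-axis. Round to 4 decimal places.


x' = -16*cos(315) - 7*sin(315) = -6.364
y' = -16*sin(315) + 7*cos(315) = 16.2635
z' = 18

(-6.364, 16.2635, 18)


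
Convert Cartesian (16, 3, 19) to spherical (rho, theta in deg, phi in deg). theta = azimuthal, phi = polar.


rho = sqrt(16^2 + 3^2 + 19^2) = 25.02
theta = atan2(3, 16) = 10.6197 deg
phi = acos(19/25.02) = 40.5893 deg

rho = 25.02, theta = 10.6197 deg, phi = 40.5893 deg


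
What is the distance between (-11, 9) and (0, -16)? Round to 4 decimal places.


d = sqrt((0--11)^2 + (-16-9)^2) = 27.313

27.313


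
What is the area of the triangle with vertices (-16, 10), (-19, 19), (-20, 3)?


Area = |x1(y2-y3) + x2(y3-y1) + x3(y1-y2)| / 2
= |-16*(19-3) + -19*(3-10) + -20*(10-19)| / 2
= 28.5

28.5


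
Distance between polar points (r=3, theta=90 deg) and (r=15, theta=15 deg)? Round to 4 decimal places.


d = sqrt(r1^2 + r2^2 - 2*r1*r2*cos(t2-t1))
d = sqrt(3^2 + 15^2 - 2*3*15*cos(15-90)) = 14.5157

14.5157


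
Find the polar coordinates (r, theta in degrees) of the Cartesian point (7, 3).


r = sqrt(7^2 + 3^2) = 7.6158
theta = atan2(3, 7) = 23.1986 degrees

r = 7.6158, theta = 23.1986 degrees


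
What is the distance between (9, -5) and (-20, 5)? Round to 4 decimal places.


d = sqrt((-20-9)^2 + (5--5)^2) = 30.6757

30.6757


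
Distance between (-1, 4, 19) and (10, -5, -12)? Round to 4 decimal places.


d = sqrt((10--1)^2 + (-5-4)^2 + (-12-19)^2) = 34.1028

34.1028


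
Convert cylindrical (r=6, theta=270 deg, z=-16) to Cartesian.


x = 6 * cos(270) = 0
y = 6 * sin(270) = -6
z = -16

(0, -6, -16)


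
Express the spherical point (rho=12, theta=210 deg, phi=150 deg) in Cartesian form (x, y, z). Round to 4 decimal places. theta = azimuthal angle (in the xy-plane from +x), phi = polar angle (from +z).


x = 12 * sin(150) * cos(210) = -5.1962
y = 12 * sin(150) * sin(210) = -3
z = 12 * cos(150) = -10.3923

(-5.1962, -3, -10.3923)


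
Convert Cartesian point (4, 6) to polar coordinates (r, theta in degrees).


r = sqrt(4^2 + 6^2) = 7.2111
theta = atan2(6, 4) = 56.3099 degrees

r = 7.2111, theta = 56.3099 degrees


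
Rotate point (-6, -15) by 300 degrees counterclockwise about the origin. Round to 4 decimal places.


x' = -6*cos(300) - -15*sin(300) = -15.9904
y' = -6*sin(300) + -15*cos(300) = -2.3038

(-15.9904, -2.3038)


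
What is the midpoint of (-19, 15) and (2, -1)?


Midpoint = ((-19+2)/2, (15+-1)/2) = (-8.5, 7)

(-8.5, 7)


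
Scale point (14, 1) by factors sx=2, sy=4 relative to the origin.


Scaling: (x*sx, y*sy) = (14*2, 1*4) = (28, 4)

(28, 4)


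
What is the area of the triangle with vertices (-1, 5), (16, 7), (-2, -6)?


Area = |x1(y2-y3) + x2(y3-y1) + x3(y1-y2)| / 2
= |-1*(7--6) + 16*(-6-5) + -2*(5-7)| / 2
= 92.5

92.5


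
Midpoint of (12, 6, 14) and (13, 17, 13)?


Midpoint = ((12+13)/2, (6+17)/2, (14+13)/2) = (12.5, 11.5, 13.5)

(12.5, 11.5, 13.5)


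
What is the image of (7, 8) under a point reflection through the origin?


Reflection through origin: (x, y) -> (-x, -y)
(7, 8) -> (-7, -8)

(-7, -8)


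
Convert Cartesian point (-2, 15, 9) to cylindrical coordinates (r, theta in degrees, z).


r = sqrt((-2)^2 + 15^2) = 15.1327
theta = atan2(15, -2) = 97.5946 deg
z = 9

r = 15.1327, theta = 97.5946 deg, z = 9


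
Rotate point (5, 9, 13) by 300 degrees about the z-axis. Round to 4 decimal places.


x' = 5*cos(300) - 9*sin(300) = 10.2942
y' = 5*sin(300) + 9*cos(300) = 0.1699
z' = 13

(10.2942, 0.1699, 13)


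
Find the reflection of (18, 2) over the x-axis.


Reflection across x-axis: (x, y) -> (x, -y)
(18, 2) -> (18, -2)

(18, -2)


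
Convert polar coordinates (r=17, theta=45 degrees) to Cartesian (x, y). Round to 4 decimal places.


x = 17 * cos(45) = 12.0208
y = 17 * sin(45) = 12.0208

(12.0208, 12.0208)


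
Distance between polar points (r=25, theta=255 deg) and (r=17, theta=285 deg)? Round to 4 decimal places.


d = sqrt(r1^2 + r2^2 - 2*r1*r2*cos(t2-t1))
d = sqrt(25^2 + 17^2 - 2*25*17*cos(285-255)) = 13.3371

13.3371


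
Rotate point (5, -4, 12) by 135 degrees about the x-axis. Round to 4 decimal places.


x' = 5
y' = -4*cos(135) - 12*sin(135) = -5.6569
z' = -4*sin(135) + 12*cos(135) = -11.3137

(5, -5.6569, -11.3137)


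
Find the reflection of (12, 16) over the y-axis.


Reflection across y-axis: (x, y) -> (-x, y)
(12, 16) -> (-12, 16)

(-12, 16)


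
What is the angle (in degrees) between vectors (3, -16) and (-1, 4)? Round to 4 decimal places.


dot = 3*-1 + -16*4 = -67
|u| = 16.2788, |v| = 4.1231
cos(angle) = -0.9982
angle = 176.5834 degrees

176.5834 degrees


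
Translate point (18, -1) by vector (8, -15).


Translation: (x+dx, y+dy) = (18+8, -1+-15) = (26, -16)

(26, -16)


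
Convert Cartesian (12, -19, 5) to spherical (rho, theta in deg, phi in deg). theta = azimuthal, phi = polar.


rho = sqrt(12^2 + (-19)^2 + 5^2) = 23.0217
theta = atan2(-19, 12) = 302.2756 deg
phi = acos(5/23.0217) = 77.4562 deg

rho = 23.0217, theta = 302.2756 deg, phi = 77.4562 deg


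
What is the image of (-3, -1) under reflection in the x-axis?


Reflection across x-axis: (x, y) -> (x, -y)
(-3, -1) -> (-3, 1)

(-3, 1)


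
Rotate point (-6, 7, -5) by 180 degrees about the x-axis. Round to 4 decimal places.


x' = -6
y' = 7*cos(180) - -5*sin(180) = -7
z' = 7*sin(180) + -5*cos(180) = 5

(-6, -7, 5)


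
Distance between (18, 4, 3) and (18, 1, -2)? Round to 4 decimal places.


d = sqrt((18-18)^2 + (1-4)^2 + (-2-3)^2) = 5.831

5.831


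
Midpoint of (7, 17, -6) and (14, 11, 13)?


Midpoint = ((7+14)/2, (17+11)/2, (-6+13)/2) = (10.5, 14, 3.5)

(10.5, 14, 3.5)


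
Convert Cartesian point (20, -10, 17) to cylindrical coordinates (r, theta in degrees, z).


r = sqrt(20^2 + (-10)^2) = 22.3607
theta = atan2(-10, 20) = 333.4349 deg
z = 17

r = 22.3607, theta = 333.4349 deg, z = 17


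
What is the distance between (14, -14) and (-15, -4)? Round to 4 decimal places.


d = sqrt((-15-14)^2 + (-4--14)^2) = 30.6757

30.6757


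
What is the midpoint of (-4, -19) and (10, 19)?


Midpoint = ((-4+10)/2, (-19+19)/2) = (3, 0)

(3, 0)


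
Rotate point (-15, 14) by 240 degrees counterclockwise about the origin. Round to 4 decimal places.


x' = -15*cos(240) - 14*sin(240) = 19.6244
y' = -15*sin(240) + 14*cos(240) = 5.9904

(19.6244, 5.9904)


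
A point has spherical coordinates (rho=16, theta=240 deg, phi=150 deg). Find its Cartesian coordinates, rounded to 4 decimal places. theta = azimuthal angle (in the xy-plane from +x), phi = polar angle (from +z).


x = 16 * sin(150) * cos(240) = -4
y = 16 * sin(150) * sin(240) = -6.9282
z = 16 * cos(150) = -13.8564

(-4, -6.9282, -13.8564)


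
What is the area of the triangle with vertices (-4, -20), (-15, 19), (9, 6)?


Area = |x1(y2-y3) + x2(y3-y1) + x3(y1-y2)| / 2
= |-4*(19-6) + -15*(6--20) + 9*(-20-19)| / 2
= 396.5

396.5


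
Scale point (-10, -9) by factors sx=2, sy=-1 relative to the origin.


Scaling: (x*sx, y*sy) = (-10*2, -9*-1) = (-20, 9)

(-20, 9)


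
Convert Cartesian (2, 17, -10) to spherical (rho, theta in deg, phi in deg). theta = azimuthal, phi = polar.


rho = sqrt(2^2 + 17^2 + (-10)^2) = 19.8242
theta = atan2(17, 2) = 83.2902 deg
phi = acos(-10/19.8242) = 120.2937 deg

rho = 19.8242, theta = 83.2902 deg, phi = 120.2937 deg


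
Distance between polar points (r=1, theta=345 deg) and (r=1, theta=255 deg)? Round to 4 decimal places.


d = sqrt(r1^2 + r2^2 - 2*r1*r2*cos(t2-t1))
d = sqrt(1^2 + 1^2 - 2*1*1*cos(255-345)) = 1.4142

1.4142


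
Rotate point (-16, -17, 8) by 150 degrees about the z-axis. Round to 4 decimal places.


x' = -16*cos(150) - -17*sin(150) = 22.3564
y' = -16*sin(150) + -17*cos(150) = 6.7224
z' = 8

(22.3564, 6.7224, 8)


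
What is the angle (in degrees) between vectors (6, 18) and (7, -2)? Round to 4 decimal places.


dot = 6*7 + 18*-2 = 6
|u| = 18.9737, |v| = 7.2801
cos(angle) = 0.0434
angle = 87.5104 degrees

87.5104 degrees


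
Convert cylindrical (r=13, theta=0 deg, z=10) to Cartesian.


x = 13 * cos(0) = 13
y = 13 * sin(0) = 0
z = 10

(13, 0, 10)


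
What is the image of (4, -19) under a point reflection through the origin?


Reflection through origin: (x, y) -> (-x, -y)
(4, -19) -> (-4, 19)

(-4, 19)


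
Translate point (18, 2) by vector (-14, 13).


Translation: (x+dx, y+dy) = (18+-14, 2+13) = (4, 15)

(4, 15)


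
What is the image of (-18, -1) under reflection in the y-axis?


Reflection across y-axis: (x, y) -> (-x, y)
(-18, -1) -> (18, -1)

(18, -1)


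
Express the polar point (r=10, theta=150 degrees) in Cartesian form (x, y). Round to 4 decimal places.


x = 10 * cos(150) = -8.6603
y = 10 * sin(150) = 5

(-8.6603, 5)


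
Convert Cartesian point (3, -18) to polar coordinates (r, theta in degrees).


r = sqrt(3^2 + (-18)^2) = 18.2483
theta = atan2(-18, 3) = 279.4623 degrees

r = 18.2483, theta = 279.4623 degrees


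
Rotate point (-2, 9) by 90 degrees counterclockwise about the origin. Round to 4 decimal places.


x' = -2*cos(90) - 9*sin(90) = -9
y' = -2*sin(90) + 9*cos(90) = -2

(-9, -2)


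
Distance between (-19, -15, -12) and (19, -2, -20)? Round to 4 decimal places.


d = sqrt((19--19)^2 + (-2--15)^2 + (-20--12)^2) = 40.9512

40.9512


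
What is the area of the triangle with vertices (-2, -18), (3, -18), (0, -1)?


Area = |x1(y2-y3) + x2(y3-y1) + x3(y1-y2)| / 2
= |-2*(-18--1) + 3*(-1--18) + 0*(-18--18)| / 2
= 42.5

42.5


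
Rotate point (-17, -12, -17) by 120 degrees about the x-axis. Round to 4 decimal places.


x' = -17
y' = -12*cos(120) - -17*sin(120) = 20.7224
z' = -12*sin(120) + -17*cos(120) = -1.8923

(-17, 20.7224, -1.8923)


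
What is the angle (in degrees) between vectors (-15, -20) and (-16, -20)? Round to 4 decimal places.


dot = -15*-16 + -20*-20 = 640
|u| = 25, |v| = 25.6125
cos(angle) = 0.9995
angle = 1.7899 degrees

1.7899 degrees


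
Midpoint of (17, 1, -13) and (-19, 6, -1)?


Midpoint = ((17+-19)/2, (1+6)/2, (-13+-1)/2) = (-1, 3.5, -7)

(-1, 3.5, -7)


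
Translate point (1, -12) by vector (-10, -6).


Translation: (x+dx, y+dy) = (1+-10, -12+-6) = (-9, -18)

(-9, -18)


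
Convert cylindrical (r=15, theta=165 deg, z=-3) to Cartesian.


x = 15 * cos(165) = -14.4889
y = 15 * sin(165) = 3.8823
z = -3

(-14.4889, 3.8823, -3)


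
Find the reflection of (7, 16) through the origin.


Reflection through origin: (x, y) -> (-x, -y)
(7, 16) -> (-7, -16)

(-7, -16)


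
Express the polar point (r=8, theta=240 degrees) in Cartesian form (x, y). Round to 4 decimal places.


x = 8 * cos(240) = -4
y = 8 * sin(240) = -6.9282

(-4, -6.9282)


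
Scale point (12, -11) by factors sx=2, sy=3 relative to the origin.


Scaling: (x*sx, y*sy) = (12*2, -11*3) = (24, -33)

(24, -33)


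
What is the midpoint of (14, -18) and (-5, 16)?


Midpoint = ((14+-5)/2, (-18+16)/2) = (4.5, -1)

(4.5, -1)


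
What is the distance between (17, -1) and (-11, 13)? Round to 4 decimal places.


d = sqrt((-11-17)^2 + (13--1)^2) = 31.305

31.305


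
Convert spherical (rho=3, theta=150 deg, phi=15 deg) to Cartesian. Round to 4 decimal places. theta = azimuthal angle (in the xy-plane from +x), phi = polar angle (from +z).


x = 3 * sin(15) * cos(150) = -0.6724
y = 3 * sin(15) * sin(150) = 0.3882
z = 3 * cos(15) = 2.8978

(-0.6724, 0.3882, 2.8978)


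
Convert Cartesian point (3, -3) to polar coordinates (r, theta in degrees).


r = sqrt(3^2 + (-3)^2) = 4.2426
theta = atan2(-3, 3) = 315 degrees

r = 4.2426, theta = 315 degrees


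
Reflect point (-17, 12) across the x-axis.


Reflection across x-axis: (x, y) -> (x, -y)
(-17, 12) -> (-17, -12)

(-17, -12)


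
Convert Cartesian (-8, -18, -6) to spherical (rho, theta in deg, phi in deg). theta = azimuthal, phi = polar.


rho = sqrt((-8)^2 + (-18)^2 + (-6)^2) = 20.5913
theta = atan2(-18, -8) = 246.0375 deg
phi = acos(-6/20.5913) = 106.9409 deg

rho = 20.5913, theta = 246.0375 deg, phi = 106.9409 deg


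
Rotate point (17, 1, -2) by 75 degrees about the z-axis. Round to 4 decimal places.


x' = 17*cos(75) - 1*sin(75) = 3.434
y' = 17*sin(75) + 1*cos(75) = 16.6796
z' = -2

(3.434, 16.6796, -2)


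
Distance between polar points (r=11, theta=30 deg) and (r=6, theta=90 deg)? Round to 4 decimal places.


d = sqrt(r1^2 + r2^2 - 2*r1*r2*cos(t2-t1))
d = sqrt(11^2 + 6^2 - 2*11*6*cos(90-30)) = 9.5394

9.5394


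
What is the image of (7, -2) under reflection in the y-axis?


Reflection across y-axis: (x, y) -> (-x, y)
(7, -2) -> (-7, -2)

(-7, -2)


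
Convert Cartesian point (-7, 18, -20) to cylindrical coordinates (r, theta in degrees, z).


r = sqrt((-7)^2 + 18^2) = 19.3132
theta = atan2(18, -7) = 111.2505 deg
z = -20

r = 19.3132, theta = 111.2505 deg, z = -20


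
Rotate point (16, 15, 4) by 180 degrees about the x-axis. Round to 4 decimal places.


x' = 16
y' = 15*cos(180) - 4*sin(180) = -15
z' = 15*sin(180) + 4*cos(180) = -4

(16, -15, -4)


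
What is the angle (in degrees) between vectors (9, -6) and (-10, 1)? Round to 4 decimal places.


dot = 9*-10 + -6*1 = -96
|u| = 10.8167, |v| = 10.0499
cos(angle) = -0.8831
angle = 152.0205 degrees

152.0205 degrees


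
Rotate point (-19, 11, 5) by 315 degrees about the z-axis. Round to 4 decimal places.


x' = -19*cos(315) - 11*sin(315) = -5.6569
y' = -19*sin(315) + 11*cos(315) = 21.2132
z' = 5

(-5.6569, 21.2132, 5)


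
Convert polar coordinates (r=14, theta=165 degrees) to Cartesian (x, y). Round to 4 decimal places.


x = 14 * cos(165) = -13.523
y = 14 * sin(165) = 3.6235

(-13.523, 3.6235)


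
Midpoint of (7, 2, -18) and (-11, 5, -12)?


Midpoint = ((7+-11)/2, (2+5)/2, (-18+-12)/2) = (-2, 3.5, -15)

(-2, 3.5, -15)


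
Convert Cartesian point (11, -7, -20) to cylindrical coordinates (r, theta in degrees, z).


r = sqrt(11^2 + (-7)^2) = 13.0384
theta = atan2(-7, 11) = 327.5288 deg
z = -20

r = 13.0384, theta = 327.5288 deg, z = -20


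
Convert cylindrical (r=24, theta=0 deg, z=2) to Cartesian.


x = 24 * cos(0) = 24
y = 24 * sin(0) = 0
z = 2

(24, 0, 2)


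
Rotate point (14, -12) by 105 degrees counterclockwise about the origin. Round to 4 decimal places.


x' = 14*cos(105) - -12*sin(105) = 7.9676
y' = 14*sin(105) + -12*cos(105) = 16.6288

(7.9676, 16.6288)


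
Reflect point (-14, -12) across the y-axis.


Reflection across y-axis: (x, y) -> (-x, y)
(-14, -12) -> (14, -12)

(14, -12)


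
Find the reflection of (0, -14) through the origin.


Reflection through origin: (x, y) -> (-x, -y)
(0, -14) -> (0, 14)

(0, 14)


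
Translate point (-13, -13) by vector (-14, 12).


Translation: (x+dx, y+dy) = (-13+-14, -13+12) = (-27, -1)

(-27, -1)


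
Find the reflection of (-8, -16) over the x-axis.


Reflection across x-axis: (x, y) -> (x, -y)
(-8, -16) -> (-8, 16)

(-8, 16)


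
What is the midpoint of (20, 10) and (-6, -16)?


Midpoint = ((20+-6)/2, (10+-16)/2) = (7, -3)

(7, -3)


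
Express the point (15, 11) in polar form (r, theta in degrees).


r = sqrt(15^2 + 11^2) = 18.6011
theta = atan2(11, 15) = 36.2538 degrees

r = 18.6011, theta = 36.2538 degrees


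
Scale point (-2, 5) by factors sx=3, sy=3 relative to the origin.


Scaling: (x*sx, y*sy) = (-2*3, 5*3) = (-6, 15)

(-6, 15)


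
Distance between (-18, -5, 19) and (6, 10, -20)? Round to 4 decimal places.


d = sqrt((6--18)^2 + (10--5)^2 + (-20-19)^2) = 48.1871

48.1871


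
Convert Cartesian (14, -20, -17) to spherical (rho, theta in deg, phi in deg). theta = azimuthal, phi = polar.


rho = sqrt(14^2 + (-20)^2 + (-17)^2) = 29.7489
theta = atan2(-20, 14) = 304.992 deg
phi = acos(-17/29.7489) = 124.8513 deg

rho = 29.7489, theta = 304.992 deg, phi = 124.8513 deg


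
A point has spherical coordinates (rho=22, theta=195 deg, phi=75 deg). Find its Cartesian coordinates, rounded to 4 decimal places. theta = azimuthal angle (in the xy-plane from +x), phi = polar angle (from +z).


x = 22 * sin(75) * cos(195) = -20.5263
y = 22 * sin(75) * sin(195) = -5.5
z = 22 * cos(75) = 5.694

(-20.5263, -5.5, 5.694)


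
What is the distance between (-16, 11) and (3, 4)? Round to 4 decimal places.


d = sqrt((3--16)^2 + (4-11)^2) = 20.2485

20.2485


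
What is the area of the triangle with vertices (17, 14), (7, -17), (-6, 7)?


Area = |x1(y2-y3) + x2(y3-y1) + x3(y1-y2)| / 2
= |17*(-17-7) + 7*(7-14) + -6*(14--17)| / 2
= 321.5

321.5


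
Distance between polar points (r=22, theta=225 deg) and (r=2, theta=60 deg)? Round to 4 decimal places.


d = sqrt(r1^2 + r2^2 - 2*r1*r2*cos(t2-t1))
d = sqrt(22^2 + 2^2 - 2*22*2*cos(60-225)) = 23.9374

23.9374


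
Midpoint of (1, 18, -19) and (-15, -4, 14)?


Midpoint = ((1+-15)/2, (18+-4)/2, (-19+14)/2) = (-7, 7, -2.5)

(-7, 7, -2.5)


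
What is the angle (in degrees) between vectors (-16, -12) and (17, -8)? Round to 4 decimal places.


dot = -16*17 + -12*-8 = -176
|u| = 20, |v| = 18.7883
cos(angle) = -0.4684
angle = 117.929 degrees

117.929 degrees


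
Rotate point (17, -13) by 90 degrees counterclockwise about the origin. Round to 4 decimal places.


x' = 17*cos(90) - -13*sin(90) = 13
y' = 17*sin(90) + -13*cos(90) = 17

(13, 17)


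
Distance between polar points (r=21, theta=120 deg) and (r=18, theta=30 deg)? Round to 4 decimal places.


d = sqrt(r1^2 + r2^2 - 2*r1*r2*cos(t2-t1))
d = sqrt(21^2 + 18^2 - 2*21*18*cos(30-120)) = 27.6586

27.6586


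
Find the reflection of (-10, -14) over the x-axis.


Reflection across x-axis: (x, y) -> (x, -y)
(-10, -14) -> (-10, 14)

(-10, 14)


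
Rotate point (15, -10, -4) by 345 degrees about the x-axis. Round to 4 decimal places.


x' = 15
y' = -10*cos(345) - -4*sin(345) = -10.6945
z' = -10*sin(345) + -4*cos(345) = -1.2755

(15, -10.6945, -1.2755)


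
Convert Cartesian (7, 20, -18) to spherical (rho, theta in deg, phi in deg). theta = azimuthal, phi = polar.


rho = sqrt(7^2 + 20^2 + (-18)^2) = 27.8029
theta = atan2(20, 7) = 70.71 deg
phi = acos(-18/27.8029) = 130.347 deg

rho = 27.8029, theta = 70.71 deg, phi = 130.347 deg


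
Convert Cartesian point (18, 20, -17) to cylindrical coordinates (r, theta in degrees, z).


r = sqrt(18^2 + 20^2) = 26.9072
theta = atan2(20, 18) = 48.0128 deg
z = -17

r = 26.9072, theta = 48.0128 deg, z = -17


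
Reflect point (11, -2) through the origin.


Reflection through origin: (x, y) -> (-x, -y)
(11, -2) -> (-11, 2)

(-11, 2)


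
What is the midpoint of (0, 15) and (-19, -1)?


Midpoint = ((0+-19)/2, (15+-1)/2) = (-9.5, 7)

(-9.5, 7)


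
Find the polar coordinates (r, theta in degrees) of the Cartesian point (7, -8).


r = sqrt(7^2 + (-8)^2) = 10.6301
theta = atan2(-8, 7) = 311.1859 degrees

r = 10.6301, theta = 311.1859 degrees


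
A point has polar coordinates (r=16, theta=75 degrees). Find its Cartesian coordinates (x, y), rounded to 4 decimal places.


x = 16 * cos(75) = 4.1411
y = 16 * sin(75) = 15.4548

(4.1411, 15.4548)


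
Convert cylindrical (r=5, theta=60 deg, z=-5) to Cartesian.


x = 5 * cos(60) = 2.5
y = 5 * sin(60) = 4.3301
z = -5

(2.5, 4.3301, -5)


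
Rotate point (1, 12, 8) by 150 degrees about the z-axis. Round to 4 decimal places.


x' = 1*cos(150) - 12*sin(150) = -6.866
y' = 1*sin(150) + 12*cos(150) = -9.8923
z' = 8

(-6.866, -9.8923, 8)


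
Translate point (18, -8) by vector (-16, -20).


Translation: (x+dx, y+dy) = (18+-16, -8+-20) = (2, -28)

(2, -28)


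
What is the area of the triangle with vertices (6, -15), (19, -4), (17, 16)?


Area = |x1(y2-y3) + x2(y3-y1) + x3(y1-y2)| / 2
= |6*(-4-16) + 19*(16--15) + 17*(-15--4)| / 2
= 141

141


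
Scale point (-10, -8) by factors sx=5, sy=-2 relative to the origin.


Scaling: (x*sx, y*sy) = (-10*5, -8*-2) = (-50, 16)

(-50, 16)


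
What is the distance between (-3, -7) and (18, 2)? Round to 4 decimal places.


d = sqrt((18--3)^2 + (2--7)^2) = 22.8473

22.8473


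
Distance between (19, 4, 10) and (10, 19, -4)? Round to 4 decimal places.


d = sqrt((10-19)^2 + (19-4)^2 + (-4-10)^2) = 22.4054

22.4054


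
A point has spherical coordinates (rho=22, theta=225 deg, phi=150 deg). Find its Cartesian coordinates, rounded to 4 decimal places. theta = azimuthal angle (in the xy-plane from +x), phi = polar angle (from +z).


x = 22 * sin(150) * cos(225) = -7.7782
y = 22 * sin(150) * sin(225) = -7.7782
z = 22 * cos(150) = -19.0526

(-7.7782, -7.7782, -19.0526)


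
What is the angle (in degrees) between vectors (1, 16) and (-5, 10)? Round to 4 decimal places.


dot = 1*-5 + 16*10 = 155
|u| = 16.0312, |v| = 11.1803
cos(angle) = 0.8648
angle = 30.1414 degrees

30.1414 degrees


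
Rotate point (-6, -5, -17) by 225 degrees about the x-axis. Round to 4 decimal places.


x' = -6
y' = -5*cos(225) - -17*sin(225) = -8.4853
z' = -5*sin(225) + -17*cos(225) = 15.5563

(-6, -8.4853, 15.5563)


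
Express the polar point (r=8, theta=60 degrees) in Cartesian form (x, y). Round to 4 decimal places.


x = 8 * cos(60) = 4
y = 8 * sin(60) = 6.9282

(4, 6.9282)


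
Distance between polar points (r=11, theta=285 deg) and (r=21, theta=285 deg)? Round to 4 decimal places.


d = sqrt(r1^2 + r2^2 - 2*r1*r2*cos(t2-t1))
d = sqrt(11^2 + 21^2 - 2*11*21*cos(285-285)) = 10

10


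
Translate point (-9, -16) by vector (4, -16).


Translation: (x+dx, y+dy) = (-9+4, -16+-16) = (-5, -32)

(-5, -32)


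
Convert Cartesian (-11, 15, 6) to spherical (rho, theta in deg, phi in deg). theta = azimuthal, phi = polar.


rho = sqrt((-11)^2 + 15^2 + 6^2) = 19.5448
theta = atan2(15, -11) = 126.2538 deg
phi = acos(6/19.5448) = 72.1223 deg

rho = 19.5448, theta = 126.2538 deg, phi = 72.1223 deg


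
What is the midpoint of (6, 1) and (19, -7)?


Midpoint = ((6+19)/2, (1+-7)/2) = (12.5, -3)

(12.5, -3)


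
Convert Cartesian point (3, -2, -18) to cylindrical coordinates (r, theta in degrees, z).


r = sqrt(3^2 + (-2)^2) = 3.6056
theta = atan2(-2, 3) = 326.3099 deg
z = -18

r = 3.6056, theta = 326.3099 deg, z = -18


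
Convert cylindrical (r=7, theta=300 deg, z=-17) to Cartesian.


x = 7 * cos(300) = 3.5
y = 7 * sin(300) = -6.0622
z = -17

(3.5, -6.0622, -17)


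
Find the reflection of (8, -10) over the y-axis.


Reflection across y-axis: (x, y) -> (-x, y)
(8, -10) -> (-8, -10)

(-8, -10)


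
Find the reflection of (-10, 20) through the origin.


Reflection through origin: (x, y) -> (-x, -y)
(-10, 20) -> (10, -20)

(10, -20)


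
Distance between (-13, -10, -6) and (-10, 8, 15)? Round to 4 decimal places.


d = sqrt((-10--13)^2 + (8--10)^2 + (15--6)^2) = 27.8209

27.8209


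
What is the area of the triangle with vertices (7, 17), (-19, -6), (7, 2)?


Area = |x1(y2-y3) + x2(y3-y1) + x3(y1-y2)| / 2
= |7*(-6-2) + -19*(2-17) + 7*(17--6)| / 2
= 195

195


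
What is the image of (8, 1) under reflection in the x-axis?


Reflection across x-axis: (x, y) -> (x, -y)
(8, 1) -> (8, -1)

(8, -1)


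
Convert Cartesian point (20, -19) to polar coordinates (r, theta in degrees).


r = sqrt(20^2 + (-19)^2) = 27.5862
theta = atan2(-19, 20) = 316.4688 degrees

r = 27.5862, theta = 316.4688 degrees


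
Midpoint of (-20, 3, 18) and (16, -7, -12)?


Midpoint = ((-20+16)/2, (3+-7)/2, (18+-12)/2) = (-2, -2, 3)

(-2, -2, 3)


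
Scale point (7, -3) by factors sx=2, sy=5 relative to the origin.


Scaling: (x*sx, y*sy) = (7*2, -3*5) = (14, -15)

(14, -15)


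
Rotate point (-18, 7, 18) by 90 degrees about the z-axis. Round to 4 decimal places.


x' = -18*cos(90) - 7*sin(90) = -7
y' = -18*sin(90) + 7*cos(90) = -18
z' = 18

(-7, -18, 18)


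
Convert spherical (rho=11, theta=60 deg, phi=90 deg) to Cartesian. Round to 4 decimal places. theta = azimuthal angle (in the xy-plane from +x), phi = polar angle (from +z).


x = 11 * sin(90) * cos(60) = 5.5
y = 11 * sin(90) * sin(60) = 9.5263
z = 11 * cos(90) = 0

(5.5, 9.5263, 0)


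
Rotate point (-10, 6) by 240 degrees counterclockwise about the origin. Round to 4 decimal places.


x' = -10*cos(240) - 6*sin(240) = 10.1962
y' = -10*sin(240) + 6*cos(240) = 5.6603

(10.1962, 5.6603)


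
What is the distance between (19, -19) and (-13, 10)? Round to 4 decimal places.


d = sqrt((-13-19)^2 + (10--19)^2) = 43.1856

43.1856


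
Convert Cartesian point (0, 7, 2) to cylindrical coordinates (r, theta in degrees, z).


r = sqrt(0^2 + 7^2) = 7
theta = atan2(7, 0) = 90 deg
z = 2

r = 7, theta = 90 deg, z = 2


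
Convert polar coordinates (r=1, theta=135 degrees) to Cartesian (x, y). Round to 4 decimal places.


x = 1 * cos(135) = -0.7071
y = 1 * sin(135) = 0.7071

(-0.7071, 0.7071)


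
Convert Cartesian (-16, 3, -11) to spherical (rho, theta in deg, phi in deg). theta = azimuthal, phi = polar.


rho = sqrt((-16)^2 + 3^2 + (-11)^2) = 19.6469
theta = atan2(3, -16) = 169.3803 deg
phi = acos(-11/19.6469) = 124.0479 deg

rho = 19.6469, theta = 169.3803 deg, phi = 124.0479 deg


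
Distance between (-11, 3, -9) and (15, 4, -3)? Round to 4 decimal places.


d = sqrt((15--11)^2 + (4-3)^2 + (-3--9)^2) = 26.7021

26.7021


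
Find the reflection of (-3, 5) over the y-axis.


Reflection across y-axis: (x, y) -> (-x, y)
(-3, 5) -> (3, 5)

(3, 5)


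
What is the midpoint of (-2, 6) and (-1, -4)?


Midpoint = ((-2+-1)/2, (6+-4)/2) = (-1.5, 1)

(-1.5, 1)


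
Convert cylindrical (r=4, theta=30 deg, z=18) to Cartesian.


x = 4 * cos(30) = 3.4641
y = 4 * sin(30) = 2
z = 18

(3.4641, 2, 18)


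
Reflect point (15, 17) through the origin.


Reflection through origin: (x, y) -> (-x, -y)
(15, 17) -> (-15, -17)

(-15, -17)


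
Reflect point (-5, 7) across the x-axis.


Reflection across x-axis: (x, y) -> (x, -y)
(-5, 7) -> (-5, -7)

(-5, -7)


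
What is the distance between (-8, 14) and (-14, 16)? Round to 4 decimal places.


d = sqrt((-14--8)^2 + (16-14)^2) = 6.3246

6.3246


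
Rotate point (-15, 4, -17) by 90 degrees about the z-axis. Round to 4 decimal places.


x' = -15*cos(90) - 4*sin(90) = -4
y' = -15*sin(90) + 4*cos(90) = -15
z' = -17

(-4, -15, -17)


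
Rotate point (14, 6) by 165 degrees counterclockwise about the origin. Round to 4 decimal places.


x' = 14*cos(165) - 6*sin(165) = -15.0759
y' = 14*sin(165) + 6*cos(165) = -2.1721

(-15.0759, -2.1721)


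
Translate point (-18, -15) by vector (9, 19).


Translation: (x+dx, y+dy) = (-18+9, -15+19) = (-9, 4)

(-9, 4)


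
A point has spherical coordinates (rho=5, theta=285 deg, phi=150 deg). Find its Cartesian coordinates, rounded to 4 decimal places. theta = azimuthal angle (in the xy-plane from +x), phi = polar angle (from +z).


x = 5 * sin(150) * cos(285) = 0.647
y = 5 * sin(150) * sin(285) = -2.4148
z = 5 * cos(150) = -4.3301

(0.647, -2.4148, -4.3301)


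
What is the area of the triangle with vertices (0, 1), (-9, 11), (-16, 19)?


Area = |x1(y2-y3) + x2(y3-y1) + x3(y1-y2)| / 2
= |0*(11-19) + -9*(19-1) + -16*(1-11)| / 2
= 1

1


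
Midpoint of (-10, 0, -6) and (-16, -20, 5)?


Midpoint = ((-10+-16)/2, (0+-20)/2, (-6+5)/2) = (-13, -10, -0.5)

(-13, -10, -0.5)


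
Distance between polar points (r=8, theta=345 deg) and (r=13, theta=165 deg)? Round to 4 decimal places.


d = sqrt(r1^2 + r2^2 - 2*r1*r2*cos(t2-t1))
d = sqrt(8^2 + 13^2 - 2*8*13*cos(165-345)) = 21

21


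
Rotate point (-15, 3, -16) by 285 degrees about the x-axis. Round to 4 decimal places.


x' = -15
y' = 3*cos(285) - -16*sin(285) = -14.6784
z' = 3*sin(285) + -16*cos(285) = -7.0389

(-15, -14.6784, -7.0389)


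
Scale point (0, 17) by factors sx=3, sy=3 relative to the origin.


Scaling: (x*sx, y*sy) = (0*3, 17*3) = (0, 51)

(0, 51)


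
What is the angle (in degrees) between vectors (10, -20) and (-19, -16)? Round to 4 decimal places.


dot = 10*-19 + -20*-16 = 130
|u| = 22.3607, |v| = 24.8395
cos(angle) = 0.2341
angle = 76.4641 degrees

76.4641 degrees


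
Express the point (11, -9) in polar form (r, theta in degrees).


r = sqrt(11^2 + (-9)^2) = 14.2127
theta = atan2(-9, 11) = 320.7106 degrees

r = 14.2127, theta = 320.7106 degrees


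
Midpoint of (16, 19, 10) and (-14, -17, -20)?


Midpoint = ((16+-14)/2, (19+-17)/2, (10+-20)/2) = (1, 1, -5)

(1, 1, -5)


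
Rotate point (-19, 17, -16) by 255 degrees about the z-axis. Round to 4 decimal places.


x' = -19*cos(255) - 17*sin(255) = 21.3383
y' = -19*sin(255) + 17*cos(255) = 13.9527
z' = -16

(21.3383, 13.9527, -16)


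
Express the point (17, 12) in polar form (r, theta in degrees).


r = sqrt(17^2 + 12^2) = 20.8087
theta = atan2(12, 17) = 35.2176 degrees

r = 20.8087, theta = 35.2176 degrees


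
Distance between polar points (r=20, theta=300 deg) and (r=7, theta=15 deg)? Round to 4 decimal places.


d = sqrt(r1^2 + r2^2 - 2*r1*r2*cos(t2-t1))
d = sqrt(20^2 + 7^2 - 2*20*7*cos(15-300)) = 19.4044

19.4044


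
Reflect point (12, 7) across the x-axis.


Reflection across x-axis: (x, y) -> (x, -y)
(12, 7) -> (12, -7)

(12, -7)


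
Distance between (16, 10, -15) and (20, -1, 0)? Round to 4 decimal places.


d = sqrt((20-16)^2 + (-1-10)^2 + (0--15)^2) = 19.0263

19.0263


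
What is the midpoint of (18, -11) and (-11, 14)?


Midpoint = ((18+-11)/2, (-11+14)/2) = (3.5, 1.5)

(3.5, 1.5)


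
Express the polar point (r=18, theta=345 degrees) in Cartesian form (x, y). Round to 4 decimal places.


x = 18 * cos(345) = 17.3867
y = 18 * sin(345) = -4.6587

(17.3867, -4.6587)


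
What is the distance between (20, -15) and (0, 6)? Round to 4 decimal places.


d = sqrt((0-20)^2 + (6--15)^2) = 29

29


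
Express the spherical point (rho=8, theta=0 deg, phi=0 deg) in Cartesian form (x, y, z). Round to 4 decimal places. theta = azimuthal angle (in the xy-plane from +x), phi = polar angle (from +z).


x = 8 * sin(0) * cos(0) = 0
y = 8 * sin(0) * sin(0) = 0
z = 8 * cos(0) = 8

(0, 0, 8)


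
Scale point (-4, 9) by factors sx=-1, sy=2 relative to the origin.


Scaling: (x*sx, y*sy) = (-4*-1, 9*2) = (4, 18)

(4, 18)


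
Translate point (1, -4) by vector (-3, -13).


Translation: (x+dx, y+dy) = (1+-3, -4+-13) = (-2, -17)

(-2, -17)


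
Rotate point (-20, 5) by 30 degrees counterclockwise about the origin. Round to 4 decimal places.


x' = -20*cos(30) - 5*sin(30) = -19.8205
y' = -20*sin(30) + 5*cos(30) = -5.6699

(-19.8205, -5.6699)


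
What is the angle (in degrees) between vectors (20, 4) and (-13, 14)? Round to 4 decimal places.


dot = 20*-13 + 4*14 = -204
|u| = 20.3961, |v| = 19.105
cos(angle) = -0.5235
angle = 121.569 degrees

121.569 degrees


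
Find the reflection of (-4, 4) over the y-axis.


Reflection across y-axis: (x, y) -> (-x, y)
(-4, 4) -> (4, 4)

(4, 4)


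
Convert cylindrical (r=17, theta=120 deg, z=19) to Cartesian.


x = 17 * cos(120) = -8.5
y = 17 * sin(120) = 14.7224
z = 19

(-8.5, 14.7224, 19)


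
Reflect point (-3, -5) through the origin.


Reflection through origin: (x, y) -> (-x, -y)
(-3, -5) -> (3, 5)

(3, 5)


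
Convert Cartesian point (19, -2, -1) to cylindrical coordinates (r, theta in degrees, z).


r = sqrt(19^2 + (-2)^2) = 19.105
theta = atan2(-2, 19) = 353.991 deg
z = -1

r = 19.105, theta = 353.991 deg, z = -1


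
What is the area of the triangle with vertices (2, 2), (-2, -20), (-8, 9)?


Area = |x1(y2-y3) + x2(y3-y1) + x3(y1-y2)| / 2
= |2*(-20-9) + -2*(9-2) + -8*(2--20)| / 2
= 124

124


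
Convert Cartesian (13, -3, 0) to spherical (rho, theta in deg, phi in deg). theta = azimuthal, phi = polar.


rho = sqrt(13^2 + (-3)^2 + 0^2) = 13.3417
theta = atan2(-3, 13) = 347.0054 deg
phi = acos(0/13.3417) = 90 deg

rho = 13.3417, theta = 347.0054 deg, phi = 90 deg
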